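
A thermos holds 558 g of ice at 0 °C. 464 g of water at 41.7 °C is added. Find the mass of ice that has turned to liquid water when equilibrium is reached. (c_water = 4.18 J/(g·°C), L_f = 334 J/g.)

m_melted ≈ 242 g

Cooling the water to 0 °C releases 464×4.18×41.7 = 80878 J.
Melting all 558 g of ice would need 558×334 = 186372 J.
That's not enough to melt it all — equilibrium is at 0 °C with ice remaining.
m_melted×334 = 80878  ⇒  m_melted ≈ 242.1 g.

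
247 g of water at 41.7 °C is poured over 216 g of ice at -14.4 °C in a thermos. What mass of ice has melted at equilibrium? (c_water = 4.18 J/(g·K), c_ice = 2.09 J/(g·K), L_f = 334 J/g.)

Water can give up m c ΔT = 247×4.18×41.7 = 43054 J before reaching 0 °C.
Warming the ice to 0 °C takes 216×2.09×14.4 = 6500.7 J, leaving 36553 J for melting.
Melting all 216 g of ice would need 216×334 = 72144 J.
36553 J < 72144 J, so only part of the ice melts and the system sits at 0 °C.
m_melted×334 = 36553  ⇒  m_melted ≈ 109.4 g.

m_melted ≈ 109 g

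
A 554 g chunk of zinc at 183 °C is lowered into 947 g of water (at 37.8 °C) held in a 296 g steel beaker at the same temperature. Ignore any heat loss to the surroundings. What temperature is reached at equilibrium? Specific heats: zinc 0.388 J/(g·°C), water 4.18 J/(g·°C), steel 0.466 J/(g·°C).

T_f = Σ m_i c_i T_i / Σ m_i c_i:
T_f = (214.95*183 + 3958.5*37.8 + 137.94*37.8) / (214.95 + 3958.5 + 137.94)
    = 194180 / 4311.3 ≈ 45.04 °C

T_f ≈ 45.0 °C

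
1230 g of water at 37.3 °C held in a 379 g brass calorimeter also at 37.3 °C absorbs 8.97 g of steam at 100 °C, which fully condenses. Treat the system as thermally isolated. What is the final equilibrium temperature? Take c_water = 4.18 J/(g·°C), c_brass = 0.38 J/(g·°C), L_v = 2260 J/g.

Net heat exchanged in the isolated system is zero:
latent heat released on condensation: 8.97×2260 = 20272; condensate cools 100→T: 8.97×4.18×(T − 100) = 37.49(T − 100); original water: 5141.4(T − 37.3); cup: 144.02(T − 37.3)
5322.9 T = 20272 + 3749.5 + 197146 = 221168
T ≈ 41.55 °C (< 100 °C, so full condensation is consistent).

T_f ≈ 41.6 °C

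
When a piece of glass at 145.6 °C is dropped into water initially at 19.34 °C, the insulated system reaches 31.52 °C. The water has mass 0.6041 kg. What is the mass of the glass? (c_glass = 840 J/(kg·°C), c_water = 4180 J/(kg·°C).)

m ≈ 0.321 kg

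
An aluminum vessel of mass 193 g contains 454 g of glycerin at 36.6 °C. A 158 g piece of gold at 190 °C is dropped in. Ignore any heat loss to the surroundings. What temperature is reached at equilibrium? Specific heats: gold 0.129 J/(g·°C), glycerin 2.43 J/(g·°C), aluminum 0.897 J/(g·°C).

T_f ≈ 39.0 °C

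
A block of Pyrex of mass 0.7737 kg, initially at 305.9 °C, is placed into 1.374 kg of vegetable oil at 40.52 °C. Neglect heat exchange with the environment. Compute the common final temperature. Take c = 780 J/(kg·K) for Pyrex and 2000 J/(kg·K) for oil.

Heat lost by the Pyrex equals heat gained by the oil:
0.7737×780×(305.9 − T) = 1.374×2000×(T − 40.52)
603.49(305.9 − T) = 2748(T − 40.52)
3351.5 T = 295955  ⇒  T ≈ 88.31 °C

T_f ≈ 88.3 °C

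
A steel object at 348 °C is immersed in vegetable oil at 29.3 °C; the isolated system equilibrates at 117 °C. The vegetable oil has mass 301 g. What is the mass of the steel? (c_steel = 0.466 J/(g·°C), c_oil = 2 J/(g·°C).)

Heat gained plus heat lost sum to zero:
m·0.466·(117 − 348) + 301·2·(117 − 29.3) = 0
-107.65 m = -52795
m = -52795/-107.65 ≈ 490.5 g

m ≈ 490 g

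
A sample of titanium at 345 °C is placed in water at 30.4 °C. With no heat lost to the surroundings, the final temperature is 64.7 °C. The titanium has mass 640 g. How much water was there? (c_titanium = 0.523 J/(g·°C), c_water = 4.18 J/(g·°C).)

m ≈ 654 g

|Q_titanium| = |Q_water|:
640·0.523·(345 − 64.7) = m·4.18·(64.7 − 30.4)
143.37 m = 93822  ⇒  m ≈ 654.4 g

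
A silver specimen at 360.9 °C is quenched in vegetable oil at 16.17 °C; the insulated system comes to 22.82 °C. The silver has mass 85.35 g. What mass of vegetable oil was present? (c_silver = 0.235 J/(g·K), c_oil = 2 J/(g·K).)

m ≈ 510 g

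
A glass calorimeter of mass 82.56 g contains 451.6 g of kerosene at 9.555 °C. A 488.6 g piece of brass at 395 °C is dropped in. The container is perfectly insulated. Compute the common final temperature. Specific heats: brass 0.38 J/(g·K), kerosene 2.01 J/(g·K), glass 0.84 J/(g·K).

T_f ≈ 71.1 °C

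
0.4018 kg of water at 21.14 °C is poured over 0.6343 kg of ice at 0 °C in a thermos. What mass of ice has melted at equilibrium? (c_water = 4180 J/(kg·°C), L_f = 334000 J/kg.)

Water can give up m c ΔT = 0.4018·4180·21.14 = 35505 J before reaching 0 °C.
To melt every bit of ice: 0.6343·334000 = 211856 J.
That's not enough to melt it all — equilibrium is at 0 °C with ice remaining.
m_melted·334000 = 35505  ⇒  m_melted ≈ 0.1063 kg.

m_melted ≈ 0.106 kg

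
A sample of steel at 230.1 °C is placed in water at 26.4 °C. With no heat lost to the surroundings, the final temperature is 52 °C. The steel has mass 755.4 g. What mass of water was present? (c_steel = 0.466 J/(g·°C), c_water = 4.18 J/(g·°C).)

Energy conservation, ΣQ = 0:
755.4×0.466×(52 − 230.1) + m×4.18×(52 − 26.4) = 0
107.01 m = 62694
m = 62694/107.01 ≈ 585.9 g

m ≈ 586 g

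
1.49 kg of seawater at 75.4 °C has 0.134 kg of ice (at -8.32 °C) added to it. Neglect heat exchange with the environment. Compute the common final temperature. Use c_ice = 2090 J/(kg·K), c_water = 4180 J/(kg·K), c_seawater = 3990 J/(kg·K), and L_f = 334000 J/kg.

Energy conservation, ΣQ = 0:
warm ice to 0 °C: 0.134·2090·(0 − (-8.32)) = 2330.1; latent heat to melt: 0.134·334000 = 44756; meltwater 0→T: 0.134·4180·T = 560.12 T; seawater: 5945.1(T − 75.4)
6505.2 T = 448261 − 47086 = 401174
T ≈ 61.67 °C — above 0 °C, consistent with complete melting.

T_f ≈ 61.7 °C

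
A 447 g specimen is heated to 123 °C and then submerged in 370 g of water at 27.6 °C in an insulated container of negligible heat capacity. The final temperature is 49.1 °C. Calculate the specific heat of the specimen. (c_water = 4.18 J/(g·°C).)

c ≈ 1.01 J/(g·°C)

m_s c (T_s − T_f) = m_water c_water (T_f − T_0):
447·c·(123 − 49.1) = 370·4.18·(49.1 − 27.6)
33033 c = 33252  ⇒  c ≈ 1.007 J/(g·°C)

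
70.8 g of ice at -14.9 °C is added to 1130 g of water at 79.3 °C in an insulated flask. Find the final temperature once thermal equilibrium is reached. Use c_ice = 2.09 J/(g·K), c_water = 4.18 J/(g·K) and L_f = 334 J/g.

Conservation of energy gives ΣQ = 0:
warm ice to 0 °C: 70.8×2.09×(0 − (-14.9)) = 2204.8
  melt ice: 70.8×334 = 23647
  meltwater 0→T: 70.8×4.18×T = 295.94 T
  water cools: 1130×4.18×(T − 79.3) = 4723.4(T − 79.3)
5019.3 T = 374566 − 25852 = 348714
T ≈ 69.47 °C (positive, so assuming full melt was valid).

T_f ≈ 69.5 °C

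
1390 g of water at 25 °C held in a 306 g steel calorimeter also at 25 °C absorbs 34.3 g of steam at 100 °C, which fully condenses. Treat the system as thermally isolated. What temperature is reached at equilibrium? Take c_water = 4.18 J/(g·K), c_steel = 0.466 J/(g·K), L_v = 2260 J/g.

T_f ≈ 39.5 °C

Heat gained plus heat lost sum to zero:
steam→water at 100 °C releases m L_v = 34.3·2260 = 77518
  condensed water 100 °C→T: 143.37(T − 100)
  original water: 5810.2(T − 25)
  steel cup: 306·0.466·(T − 25) = 142.6(T − 25)
6096.2 T = 77518 + 14337 + 148820 = 240675
T ≈ 39.48 °C, under the boiling point, so the assumption holds.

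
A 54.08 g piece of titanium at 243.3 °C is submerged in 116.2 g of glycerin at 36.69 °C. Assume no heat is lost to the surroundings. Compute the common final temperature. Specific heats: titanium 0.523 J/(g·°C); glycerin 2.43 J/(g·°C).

T_f ≈ 55.5 °C

T_f = Σ m_i c_i T_i / Σ m_i c_i:
T_f = (28.28·243.3 + 282.37·36.69) / (28.28 + 282.37)
    = 17241 / 310.65 ≈ 55.50 °C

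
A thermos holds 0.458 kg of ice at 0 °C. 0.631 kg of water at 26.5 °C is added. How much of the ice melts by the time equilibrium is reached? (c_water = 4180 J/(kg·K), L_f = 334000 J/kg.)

Water can give up m c ΔT = 0.631×4180×26.5 = 69896 J before reaching 0 °C.
To melt every bit of ice: 0.458×334000 = 152972 J.
Since 69896 < 152972 J, not all the ice melts; equilibrium is at 0 °C.
Mass melted = 69896/334000 ≈ 0.2093 kg.

m_melted ≈ 0.209 kg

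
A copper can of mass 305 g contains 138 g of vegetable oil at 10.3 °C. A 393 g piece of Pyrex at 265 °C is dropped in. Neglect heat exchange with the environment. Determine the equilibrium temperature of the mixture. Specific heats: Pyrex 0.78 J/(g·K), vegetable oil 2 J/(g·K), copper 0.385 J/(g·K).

With ΣQ=0 the equilibrium temperature is the m·c-weighted mean:
T_f = (306.54·265 + 276·10.3 + 117.42·10.3) / (306.54 + 276 + 117.42)
    = 85285 / 699.97 ≈ 121.84 °C

T_f ≈ 121.8 °C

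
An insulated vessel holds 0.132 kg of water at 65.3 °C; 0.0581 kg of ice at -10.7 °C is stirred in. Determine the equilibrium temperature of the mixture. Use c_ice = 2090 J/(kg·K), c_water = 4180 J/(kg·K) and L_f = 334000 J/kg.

Energy balance with sensible and latent terms:
warm ice to 0 °C: 0.0581·2090·(0 − (-10.7)) = 1299.3
  melt ice: 0.0581·334000 = 19405
  meltwater 0→T: 0.0581·4180·T = 242.86 T
  water: 551.76(T − 65.3)
794.62 T = 36030 − 20705 = 15325
T ≈ 19.29 °C. Since T > 0 °C, the all-ice-melts assumption holds.

T_f ≈ 19.3 °C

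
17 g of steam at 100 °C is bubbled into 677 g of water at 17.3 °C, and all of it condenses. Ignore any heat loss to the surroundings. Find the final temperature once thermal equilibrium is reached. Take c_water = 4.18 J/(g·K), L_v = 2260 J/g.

T_f ≈ 32.6 °C

Heat gained plus heat lost sum to zero:
condense steam: −17×2260 = −38420; condensed water 100 °C→T: 71.06(T − 100); water warms: 677×4.18×(T − 17.3) = 2829.9(T − 17.3)
2900.9 T = 38420 + 7106 + 48957 = 94483
T ≈ 32.57 °C — below 100 °C, confirming all the steam condensed.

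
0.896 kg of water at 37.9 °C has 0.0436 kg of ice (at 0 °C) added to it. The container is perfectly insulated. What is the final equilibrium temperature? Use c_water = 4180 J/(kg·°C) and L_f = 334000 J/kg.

T_f ≈ 32.4 °C

Heat gained plus heat lost sum to zero:
fusion: m_ice L_f = 0.0436·334000 = 14562; warm the meltwater: 182.25 T; water: 3745.3(T − 37.9)
3927.5 T = 141946 − 14562 = 127384
T ≈ 32.43 °C (positive, so assuming full melt was valid).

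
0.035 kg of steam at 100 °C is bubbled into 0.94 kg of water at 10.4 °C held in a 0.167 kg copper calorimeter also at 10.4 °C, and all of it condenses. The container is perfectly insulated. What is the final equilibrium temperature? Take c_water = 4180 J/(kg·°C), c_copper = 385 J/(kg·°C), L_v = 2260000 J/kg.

T_f ≈ 32.7 °C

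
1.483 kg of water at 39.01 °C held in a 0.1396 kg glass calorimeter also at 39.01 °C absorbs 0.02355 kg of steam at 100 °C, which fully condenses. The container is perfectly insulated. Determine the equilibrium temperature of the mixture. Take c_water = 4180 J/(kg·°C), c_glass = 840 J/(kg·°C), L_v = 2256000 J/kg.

T_f ≈ 48.2 °C

Conservation of energy gives ΣQ = 0:
latent heat released on condensation: 0.02355·2256000 = 53129; condensate cools 100→T: 0.02355·4180·(T − 100) = 98.44(T − 100); original water: 6198.9(T − 39.01); glass cup: 0.1396·840·(T − 39.01) = 117.26(T − 39.01)
6414.6 T = 53129 + 9843.9 + 246395 = 309368
T ≈ 48.23 °C (< 100 °C, so full condensation is consistent).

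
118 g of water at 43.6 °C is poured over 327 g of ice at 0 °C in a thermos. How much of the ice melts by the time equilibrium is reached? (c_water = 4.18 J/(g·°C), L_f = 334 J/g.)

m_melted ≈ 64.4 g

Cooling the water to 0 °C releases 118×4.18×43.6 = 21505 J.
Melting all 327 g of ice would need 327×334 = 109218 J.
21505 J < 109218 J, so only part of the ice melts and the system sits at 0 °C.
m_melt = 21505 / L_f = 64.39 g.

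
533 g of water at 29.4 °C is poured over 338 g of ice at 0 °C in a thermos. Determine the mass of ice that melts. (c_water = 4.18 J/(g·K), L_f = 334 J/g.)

m_melted ≈ 196 g

Cooling the water to 0 °C releases 533·4.18·29.4 = 65501 J.
Fully melting the ice requires m_ice L_f = 338·334 = 112892 J.
That's not enough to melt it all — equilibrium is at 0 °C with ice remaining.
m_melt = 65501 / L_f = 196.1 g.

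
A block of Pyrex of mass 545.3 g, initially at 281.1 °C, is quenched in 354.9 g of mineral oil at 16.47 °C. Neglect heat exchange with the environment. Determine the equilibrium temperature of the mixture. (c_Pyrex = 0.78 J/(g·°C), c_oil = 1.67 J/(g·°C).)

T_f ≈ 127.0 °C

With ΣQ=0 the equilibrium temperature is the m·c-weighted mean:
T_f = (425.33·281.1 + 592.68·16.47) / (425.33 + 592.68)
    = 129323 / 1018 ≈ 127.03 °C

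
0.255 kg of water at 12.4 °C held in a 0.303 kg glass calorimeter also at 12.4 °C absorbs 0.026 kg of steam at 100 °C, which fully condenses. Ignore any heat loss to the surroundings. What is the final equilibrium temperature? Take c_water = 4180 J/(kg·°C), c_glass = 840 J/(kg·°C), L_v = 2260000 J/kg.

Taking heat into each body as positive, Σ m c ΔT = 0:
latent heat released on condensation: 0.026×2260000 = 58760
  condensed water 100 °C→T: 108.68(T − 100)
  water warms: 0.255×4180×(T − 12.4) = 1065.9(T − 12.4)
  glass cup: 0.303×840×(T − 12.4) = 254.52(T − 12.4)
1429.1 T = 58760 + 10868 + 16373 = 86001
T ≈ 60.18 °C (< 100 °C, so full condensation is consistent).

T_f ≈ 60.2 °C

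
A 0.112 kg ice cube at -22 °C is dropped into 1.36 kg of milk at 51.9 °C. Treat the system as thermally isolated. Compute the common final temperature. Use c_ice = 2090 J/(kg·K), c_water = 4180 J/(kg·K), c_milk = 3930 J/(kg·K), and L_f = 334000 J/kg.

T_f ≈ 40.4 °C

Let T be the final temperature. ΣQ_i = 0:
warm ice to 0 °C: 0.112×2090×(0 − (-22)) = 5149.8; fusion: m_ice L_f = 0.112×334000 = 37408; meltwater 0→T: 0.112×4180×T = 468.16 T; milk cools: 1.36×3930×(T − 51.9) = 5344.8(T − 51.9)
5813 T = 277395 − 42558 = 234837
T ≈ 40.40 °C. Since T > 0 °C, the all-ice-melts assumption holds.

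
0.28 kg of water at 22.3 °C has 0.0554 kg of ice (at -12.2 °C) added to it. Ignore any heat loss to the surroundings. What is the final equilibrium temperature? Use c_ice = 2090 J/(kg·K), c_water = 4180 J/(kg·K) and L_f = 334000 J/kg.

T_f ≈ 4.4 °C

Conservation of energy gives ΣQ = 0:
ice -12.2→0 °C: 0.0554·2090·12.2 = 1412.6; latent heat to melt: 0.0554·334000 = 18504; meltwater 0→T: 0.0554·4180·T = 231.57 T; water: 1170.4(T − 22.3)
1402 T = 26100 − 19916 = 6183.7
T ≈ 4.41 °C — above 0 °C, consistent with complete melting.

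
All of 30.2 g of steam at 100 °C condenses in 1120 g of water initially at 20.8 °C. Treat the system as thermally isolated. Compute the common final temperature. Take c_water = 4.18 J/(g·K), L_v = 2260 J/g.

Energy balance with sensible and latent terms:
condense steam: −30.2×2260 = −68252
  condensed water 100 °C→T: 126.24(T − 100)
  water warms: 1120×4.18×(T − 20.8) = 4681.6(T − 20.8)
4807.8 T = 68252 + 12624 + 97377 = 178253
T ≈ 37.08 °C — below 100 °C, confirming all the steam condensed.

T_f ≈ 37.1 °C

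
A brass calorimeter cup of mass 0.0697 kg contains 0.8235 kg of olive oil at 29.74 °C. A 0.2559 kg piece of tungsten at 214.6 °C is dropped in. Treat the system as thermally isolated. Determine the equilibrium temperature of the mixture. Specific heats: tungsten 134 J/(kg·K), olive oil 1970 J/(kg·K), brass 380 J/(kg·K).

Setting the total heat transfer to zero:
0.2559*134*(T − 214.6) + 0.8235*1970*(T − 29.74) + 0.0697*380*(T − 29.74) = 0
34.29(T − 214.6) + 1622.3(T − 29.74) + 26.49(T − 29.74) = 0
(34.29 + 1622.3 + 26.49) T = 34.29*214.6 + 1622.3*29.74 + 26.49*29.74
T = 56394/1683.1 ≈ 33.51 °C

T_f ≈ 33.5 °C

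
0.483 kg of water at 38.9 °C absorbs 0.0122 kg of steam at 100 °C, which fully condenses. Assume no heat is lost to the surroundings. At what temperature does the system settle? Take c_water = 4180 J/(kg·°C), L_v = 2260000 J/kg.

Taking heat into each body as positive, Σ m c ΔT = 0:
latent heat released on condensation: 0.0122·2260000 = 27572
  condensate cools 100→T: 0.0122·4180·(T − 100) = 51(T − 100)
  water warms: 0.483·4180·(T − 38.9) = 2018.9(T − 38.9)
2069.9 T = 27572 + 5099.6 + 78537 = 111208
T ≈ 53.73 °C (< 100 °C, so full condensation is consistent).

T_f ≈ 53.7 °C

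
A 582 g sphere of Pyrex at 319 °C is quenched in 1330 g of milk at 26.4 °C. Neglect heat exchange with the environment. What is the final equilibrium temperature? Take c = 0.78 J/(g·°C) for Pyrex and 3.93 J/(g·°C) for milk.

Conservation of energy gives ΣQ = 0:
582×0.78×(T − 319) + 1330×3.93×(T − 26.4) = 0
453.96(T − 319) + 5226.9(T − 26.4) = 0
(453.96 + 5226.9) T = 453.96×319 + 5226.9×26.4
T = 282803/5680.9 ≈ 49.78 °C

T_f ≈ 49.8 °C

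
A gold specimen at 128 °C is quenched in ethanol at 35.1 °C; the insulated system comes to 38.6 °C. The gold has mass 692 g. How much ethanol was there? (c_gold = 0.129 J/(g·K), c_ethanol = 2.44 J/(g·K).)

|Q_gold| = |Q_ethanol|:
692·0.129·(128 − 38.6) = m·2.44·(38.6 − 35.1)
8.54 m = 7980.6  ⇒  m ≈ 934.5 g

m ≈ 934 g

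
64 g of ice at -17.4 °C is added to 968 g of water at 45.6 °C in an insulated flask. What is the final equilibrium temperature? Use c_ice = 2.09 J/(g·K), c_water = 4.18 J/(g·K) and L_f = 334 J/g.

T_f ≈ 37.3 °C

Taking heat into each body as positive, Σ m c ΔT = 0:
warm ice to 0 °C: 64×2.09×(0 − (-17.4)) = 2327.4
  latent heat to melt: 64×334 = 21376
  warm the meltwater: 267.52 T
  water cools: 968×4.18×(T − 45.6) = 4046.2(T − 45.6)
4313.8 T = 184509 − 23703 = 160805
T ≈ 37.28 °C. Since T > 0 °C, the all-ice-melts assumption holds.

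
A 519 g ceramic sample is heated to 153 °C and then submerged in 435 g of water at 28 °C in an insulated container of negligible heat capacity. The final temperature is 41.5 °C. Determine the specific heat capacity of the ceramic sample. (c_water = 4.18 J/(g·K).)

c ≈ 0.424 J/(g·K)

Heat lost by the ceramic sample = heat gained by the water:
519×c×(153 − 41.5) = 435×4.18×(41.5 − 28)
57868 c = 24547  ⇒  c ≈ 0.4242 J/(g·K)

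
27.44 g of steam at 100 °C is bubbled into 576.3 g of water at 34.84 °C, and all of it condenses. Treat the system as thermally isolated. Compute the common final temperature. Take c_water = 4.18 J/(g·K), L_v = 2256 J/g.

T_f ≈ 62.3 °C

Energy balance with sensible and latent terms:
latent heat released on condensation: 27.44·2256 = 61905; condensate cools 100→T: 27.44·4.18·(T − 100) = 114.7(T − 100); water warms: 576.3·4.18·(T − 34.84) = 2408.9(T − 34.84)
2523.6 T = 61905 + 11470 + 83927 = 157302
T ≈ 62.33 °C, under the boiling point, so the assumption holds.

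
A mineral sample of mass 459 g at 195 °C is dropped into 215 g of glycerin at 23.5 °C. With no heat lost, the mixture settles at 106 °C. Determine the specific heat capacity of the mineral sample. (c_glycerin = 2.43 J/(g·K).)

m_s c (T_s − T_f) = m_glycerin c_glycerin (T_f − T_0):
459·c·(195 − 106) = 215·2.43·(106 − 23.5)
40851 c = 43102  ⇒  c ≈ 1.055 J/(g·K)

c ≈ 1.06 J/(g·K)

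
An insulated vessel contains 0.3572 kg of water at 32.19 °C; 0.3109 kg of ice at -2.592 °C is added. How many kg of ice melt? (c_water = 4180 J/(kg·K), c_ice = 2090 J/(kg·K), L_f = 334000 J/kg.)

m_melted ≈ 0.139 kg

Water can give up m c ΔT = 0.3572×4180×32.19 = 48063 J before reaching 0 °C.
Warming the ice to 0 °C takes 0.3109×2090×2.592 = 1684.2 J, leaving 46379 J for melting.
Fully melting the ice requires m_ice L_f = 0.3109×334000 = 103841 J.
That's not enough to melt it all — equilibrium is at 0 °C with ice remaining.
Mass melted = 46379/334000 ≈ 0.1389 kg.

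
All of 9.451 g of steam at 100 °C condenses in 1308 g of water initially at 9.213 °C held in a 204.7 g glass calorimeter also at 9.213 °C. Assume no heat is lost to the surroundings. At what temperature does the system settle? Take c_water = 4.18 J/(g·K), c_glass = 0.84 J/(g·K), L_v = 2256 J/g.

T_f ≈ 13.6 °C

Energy conservation, ΣQ = 0:
condense steam: −9.451·2256 = −21321; condensed water 100 °C→T: 39.51(T − 100); water warms: 1308·4.18·(T − 9.213) = 5467.4(T − 9.213); cup: 171.95(T − 9.213)
5678.9 T = 21321 + 3950.5 + 51956 = 77228
T ≈ 13.60 °C (< 100 °C, so full condensation is consistent).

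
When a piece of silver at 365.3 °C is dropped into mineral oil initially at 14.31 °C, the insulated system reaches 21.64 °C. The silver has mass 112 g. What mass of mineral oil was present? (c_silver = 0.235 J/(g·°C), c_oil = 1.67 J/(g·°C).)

m ≈ 739 g

|Q_silver| = |Q_oil|:
112·0.235·(365.3 − 21.64) = m·1.67·(21.64 − 14.31)
12.24 m = 9045.1  ⇒  m ≈ 738.9 g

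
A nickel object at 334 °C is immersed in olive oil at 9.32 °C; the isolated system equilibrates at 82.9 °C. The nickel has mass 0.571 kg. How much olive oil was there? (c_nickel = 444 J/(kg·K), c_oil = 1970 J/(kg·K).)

m ≈ 0.439 kg

|Q_nickel| = |Q_oil|:
0.571×444×(334 − 82.9) = m×1970×(82.9 − 9.32)
144953 m = 63660  ⇒  m ≈ 0.4392 kg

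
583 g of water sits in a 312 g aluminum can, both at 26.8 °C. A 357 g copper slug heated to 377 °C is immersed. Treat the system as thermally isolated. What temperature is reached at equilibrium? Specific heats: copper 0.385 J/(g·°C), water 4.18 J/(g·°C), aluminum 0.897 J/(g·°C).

With ΣQ=0 the equilibrium temperature is the m·c-weighted mean:
T_f = (137.44×377 + 2436.9×26.8 + 279.86×26.8) / (137.44 + 2436.9 + 279.86)
    = 124627 / 2854.2 ≈ 43.66 °C

T_f ≈ 43.7 °C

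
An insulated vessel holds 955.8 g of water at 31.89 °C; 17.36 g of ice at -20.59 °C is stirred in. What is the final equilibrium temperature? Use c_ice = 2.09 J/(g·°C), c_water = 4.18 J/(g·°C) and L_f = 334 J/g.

T_f ≈ 29.7 °C

Energy conservation, ΣQ = 0:
ice -20.59→0 °C: 17.36×2.09×20.59 = 747.05; fusion: m_ice L_f = 17.36×334 = 5798.2; meltwater 0→T: 17.36×4.18×T = 72.56 T; water: 3995.2(T − 31.89)
4067.8 T = 127408 − 6545.3 = 120863
T ≈ 29.71 °C — above 0 °C, consistent with complete melting.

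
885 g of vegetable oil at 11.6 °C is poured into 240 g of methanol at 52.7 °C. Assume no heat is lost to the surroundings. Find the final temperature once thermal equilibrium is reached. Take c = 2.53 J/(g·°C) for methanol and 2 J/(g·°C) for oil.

|Q_methanol| = |Q_oil|:
240*2.53*(52.7 − T) = 885*2*(T − 11.6)
607.2(52.7 − T) = 1770(T − 11.6)
2377.2 T = 52531  ⇒  T ≈ 22.10 °C

T_f ≈ 22.1 °C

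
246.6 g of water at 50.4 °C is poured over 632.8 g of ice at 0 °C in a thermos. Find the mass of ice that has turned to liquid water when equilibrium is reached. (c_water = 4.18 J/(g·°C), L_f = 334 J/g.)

Cooling the water to 0 °C releases 246.6·4.18·50.4 = 51952 J.
To melt every bit of ice: 632.8·334 = 211355 J.
Since 51952 < 211355 J, not all the ice melts; equilibrium is at 0 °C.
Mass melted = 51952/334 ≈ 155.5 g.

m_melted ≈ 156 g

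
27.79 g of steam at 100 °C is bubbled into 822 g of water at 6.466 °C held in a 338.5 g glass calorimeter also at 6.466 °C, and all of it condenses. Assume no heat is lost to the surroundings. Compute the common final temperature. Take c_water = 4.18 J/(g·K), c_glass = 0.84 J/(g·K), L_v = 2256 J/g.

T_f ≈ 25.6 °C

Conservation of energy gives ΣQ = 0:
steam→water at 100 °C releases m L_v = 27.79×2256 = 62694; condensate cools 100→T: 27.79×4.18×(T − 100) = 116.16(T − 100); water warms: 822×4.18×(T − 6.466) = 3436(T − 6.466); glass cup: 338.5×0.84×(T − 6.466) = 284.34(T − 6.466)
3836.5 T = 62694 + 11616 + 24055 = 98366
T ≈ 25.64 °C, under the boiling point, so the assumption holds.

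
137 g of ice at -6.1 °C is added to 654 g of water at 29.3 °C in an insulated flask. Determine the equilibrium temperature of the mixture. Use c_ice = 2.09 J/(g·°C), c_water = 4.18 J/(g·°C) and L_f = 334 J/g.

T_f ≈ 9.9 °C

Conservation of energy gives ΣQ = 0:
ice -6.1→0 °C: 137×2.09×6.1 = 1746.6; fusion: m_ice L_f = 137×334 = 45758; warm the meltwater: 572.66 T; water cools: 654×4.18×(T − 29.3) = 2733.7(T − 29.3)
3306.4 T = 80098 − 47505 = 32593
T ≈ 9.86 °C — above 0 °C, consistent with complete melting.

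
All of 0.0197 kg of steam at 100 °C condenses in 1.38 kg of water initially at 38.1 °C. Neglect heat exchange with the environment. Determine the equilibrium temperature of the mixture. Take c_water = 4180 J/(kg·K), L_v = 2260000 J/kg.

Taking heat into each body as positive, Σ m c ΔT = 0:
condense steam: −0.0197·2260000 = −44522
  condensed water 100 °C→T: 82.35(T − 100)
  water warms: 1.38·4180·(T − 38.1) = 5768.4(T − 38.1)
5850.7 T = 44522 + 8234.6 + 219776 = 272533
T ≈ 46.58 °C, under the boiling point, so the assumption holds.

T_f ≈ 46.6 °C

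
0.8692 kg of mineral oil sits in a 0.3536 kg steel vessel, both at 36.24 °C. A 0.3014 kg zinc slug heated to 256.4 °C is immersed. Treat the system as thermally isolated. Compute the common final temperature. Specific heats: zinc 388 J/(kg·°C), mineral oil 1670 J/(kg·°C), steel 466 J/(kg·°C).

T_f ≈ 51.1 °C

Let T be the final temperature. ΣQ_i = 0:
0.3014·388·(T − 256.4) + 0.8692·1670·(T − 36.24) + 0.3536·466·(T − 36.24) = 0
116.94(T − 256.4) + 1451.6(T − 36.24) + 164.78(T − 36.24) = 0
(116.94 + 1451.6 + 164.78) T = 116.94·256.4 + 1451.6·36.24 + 164.78·36.24
T = 88560 / 1733.3 = 51.1 °C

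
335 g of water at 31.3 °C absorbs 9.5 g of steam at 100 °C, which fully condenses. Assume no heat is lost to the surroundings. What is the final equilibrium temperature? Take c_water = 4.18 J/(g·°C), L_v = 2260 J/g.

T_f ≈ 48.1 °C

Energy balance with sensible and latent terms:
latent heat released on condensation: 9.5·2260 = 21470; condensed water 100 °C→T: 39.71(T − 100); water warms: 335·4.18·(T − 31.3) = 1400.3(T − 31.3)
1440 T = 21470 + 3971 + 43829 = 69270
T ≈ 48.10 °C (< 100 °C, so full condensation is consistent).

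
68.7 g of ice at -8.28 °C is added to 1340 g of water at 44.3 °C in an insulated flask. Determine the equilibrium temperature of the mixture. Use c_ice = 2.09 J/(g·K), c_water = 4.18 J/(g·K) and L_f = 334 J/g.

T_f ≈ 38.0 °C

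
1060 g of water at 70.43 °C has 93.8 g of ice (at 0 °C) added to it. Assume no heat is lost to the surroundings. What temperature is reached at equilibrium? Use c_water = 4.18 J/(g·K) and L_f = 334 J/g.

Setting the total heat transfer to zero:
melt ice: 93.8·334 = 31329
  warm the meltwater: 392.08 T
  water cools: 1060·4.18·(T − 70.43) = 4430.8(T − 70.43)
4822.9 T = 312061 − 31329 = 280732
T ≈ 58.21 °C (positive, so assuming full melt was valid).

T_f ≈ 58.2 °C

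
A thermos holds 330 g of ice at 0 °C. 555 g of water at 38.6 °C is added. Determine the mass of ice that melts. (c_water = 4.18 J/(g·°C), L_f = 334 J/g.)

m_melted ≈ 268 g

Cooling the water to 0 °C releases 555×4.18×38.6 = 89548 J.
Fully melting the ice requires m_ice L_f = 330×334 = 110220 J.
That's not enough to melt it all — equilibrium is at 0 °C with ice remaining.
Mass melted = 89548/334 ≈ 268.1 g.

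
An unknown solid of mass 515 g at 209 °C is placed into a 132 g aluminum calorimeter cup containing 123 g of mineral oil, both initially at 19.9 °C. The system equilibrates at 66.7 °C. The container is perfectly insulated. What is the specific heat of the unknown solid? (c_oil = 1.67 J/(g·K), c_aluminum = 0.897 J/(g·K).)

c ≈ 0.207 J/(g·K)

Conservation of energy gives ΣQ = 0:
515·c·(66.7 − 209) + 123·1.67·(66.7 − 19.9) + 132·0.897·(66.7 − 19.9) = 0
-73284 c = -15154
c = -15154/-73284 ≈ 0.2068 J/(g·K)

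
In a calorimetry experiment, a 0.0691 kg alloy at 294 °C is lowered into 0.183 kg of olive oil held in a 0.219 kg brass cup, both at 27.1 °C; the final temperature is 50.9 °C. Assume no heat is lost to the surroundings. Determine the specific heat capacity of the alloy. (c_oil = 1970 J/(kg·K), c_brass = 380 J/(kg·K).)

Net heat exchanged in the isolated system is zero:
0.0691×c×(50.9 − 294) + 0.183×1970×(50.9 − 27.1) + 0.219×380×(50.9 − 27.1) = 0
-16.8 c = -10561
c = -10561/-16.8 ≈ 628.7 J/(kg·K)

c ≈ 629 J/(kg·K)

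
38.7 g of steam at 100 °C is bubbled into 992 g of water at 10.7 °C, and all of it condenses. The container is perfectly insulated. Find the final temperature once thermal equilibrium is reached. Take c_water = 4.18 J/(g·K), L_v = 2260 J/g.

T_f ≈ 34.4 °C

Let T be the final temperature. ΣQ_i = 0:
steam→water at 100 °C releases m L_v = 38.7·2260 = 87462; condensed water 100 °C→T: 161.77(T − 100); original water: 4146.6(T − 10.7)
4308.3 T = 87462 + 16177 + 44368 = 148007
T ≈ 34.35 °C (< 100 °C, so full condensation is consistent).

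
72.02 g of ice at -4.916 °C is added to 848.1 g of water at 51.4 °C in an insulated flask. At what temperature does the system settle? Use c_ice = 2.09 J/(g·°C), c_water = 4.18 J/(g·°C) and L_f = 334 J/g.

T_f ≈ 40.9 °C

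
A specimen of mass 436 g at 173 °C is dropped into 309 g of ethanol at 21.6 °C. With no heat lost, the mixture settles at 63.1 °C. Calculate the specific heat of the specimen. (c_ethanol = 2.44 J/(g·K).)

c ≈ 0.653 J/(g·K)

m_s c (T_s − T_f) = m_ethanol c_ethanol (T_f − T_0):
436·c·(173 − 63.1) = 309·2.44·(63.1 − 21.6)
47916 c = 31289  ⇒  c ≈ 0.653 J/(g·K)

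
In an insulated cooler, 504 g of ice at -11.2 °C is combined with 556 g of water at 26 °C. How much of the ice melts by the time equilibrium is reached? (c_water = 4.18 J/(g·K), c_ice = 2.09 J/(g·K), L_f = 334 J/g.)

Cooling the water to 0 °C releases 556·4.18·26 = 60426 J.
Warming the ice to 0 °C takes 504·2.09·11.2 = 11798 J, leaving 48628 J for melting.
Fully melting the ice requires m_ice L_f = 504·334 = 168336 J.
48628 J < 168336 J, so only part of the ice melts and the system sits at 0 °C.
Mass melted = 48628/334 ≈ 145.6 g.

m_melted ≈ 146 g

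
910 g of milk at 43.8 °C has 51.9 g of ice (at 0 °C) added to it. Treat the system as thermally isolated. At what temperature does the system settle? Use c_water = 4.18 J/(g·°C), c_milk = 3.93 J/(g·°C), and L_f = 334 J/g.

Let T be the final temperature. ΣQ_i = 0:
fusion: m_ice L_f = 51.9·334 = 17335
  meltwater 0→T: 51.9·4.18·T = 216.94 T
  milk cools: 910·3.93·(T − 43.8) = 3576.3(T − 43.8)
3793.2 T = 156642 − 17335 = 139307
T ≈ 36.73 °C — above 0 °C, consistent with complete melting.

T_f ≈ 36.7 °C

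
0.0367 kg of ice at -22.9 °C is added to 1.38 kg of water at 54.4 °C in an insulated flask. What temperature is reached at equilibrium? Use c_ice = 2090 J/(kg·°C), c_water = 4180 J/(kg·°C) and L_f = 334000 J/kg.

Net heat exchanged in the isolated system is zero:
ice -22.9→0 °C: 0.0367×2090×22.9 = 1756.5
  latent heat to melt: 0.0367×334000 = 12258
  warm the meltwater: 153.41 T
  water: 5768.4(T − 54.4)
5921.8 T = 313801 − 14014 = 299787
T ≈ 50.62 °C — above 0 °C, consistent with complete melting.

T_f ≈ 50.6 °C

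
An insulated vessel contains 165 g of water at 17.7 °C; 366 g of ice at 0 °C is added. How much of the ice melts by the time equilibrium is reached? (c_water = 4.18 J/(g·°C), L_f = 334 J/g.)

m_melted ≈ 36.5 g

Cooling the water to 0 °C releases 165×4.18×17.7 = 12208 J.
Melting all 366 g of ice would need 366×334 = 122244 J.
Since 12208 < 122244 J, not all the ice melts; equilibrium is at 0 °C.
Mass melted = 12208/334 ≈ 36.55 g.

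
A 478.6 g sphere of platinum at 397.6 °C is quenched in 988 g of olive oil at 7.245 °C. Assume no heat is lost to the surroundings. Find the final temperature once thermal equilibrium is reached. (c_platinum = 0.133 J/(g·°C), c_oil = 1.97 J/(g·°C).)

Conservation of energy gives ΣQ = 0:
478.6*0.133*(T − 397.6) + 988*1.97*(T − 7.245) = 0
(63.65 + 1946.4) T = 63.65*397.6 + 1946.4*7.245
T = 39410 / 2010 = 19.6 °C

T_f ≈ 19.6 °C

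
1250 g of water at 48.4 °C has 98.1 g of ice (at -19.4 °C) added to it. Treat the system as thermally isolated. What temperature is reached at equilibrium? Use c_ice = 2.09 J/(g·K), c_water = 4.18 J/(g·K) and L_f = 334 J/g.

T_f ≈ 38.4 °C

Heat gained plus heat lost sum to zero:
ice -19.4→0 °C: 98.1×2.09×19.4 = 3977.6
  melt ice: 98.1×334 = 32765
  meltwater 0→T: 98.1×4.18×T = 410.06 T
  water: 5225(T − 48.4)
5635.1 T = 252890 − 36743 = 216147
T ≈ 38.36 °C (positive, so assuming full melt was valid).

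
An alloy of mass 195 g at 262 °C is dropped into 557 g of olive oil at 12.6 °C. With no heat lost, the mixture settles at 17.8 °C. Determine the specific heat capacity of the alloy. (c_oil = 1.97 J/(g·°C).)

Heat lost by the alloy = heat gained by the oil:
195×c×(262 − 17.8) = 557×1.97×(17.8 − 12.6)
47619 c = 5705.9  ⇒  c ≈ 0.1198 J/(g·°C)

c ≈ 0.12 J/(g·°C)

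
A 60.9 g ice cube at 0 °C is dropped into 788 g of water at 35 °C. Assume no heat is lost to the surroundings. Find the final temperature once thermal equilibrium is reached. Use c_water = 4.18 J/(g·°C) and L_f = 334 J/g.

T_f ≈ 26.8 °C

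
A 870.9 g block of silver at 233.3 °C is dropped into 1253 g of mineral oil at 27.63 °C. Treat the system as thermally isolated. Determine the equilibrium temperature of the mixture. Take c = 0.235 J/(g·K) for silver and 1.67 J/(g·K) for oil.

T_f ≈ 46.0 °C

T_f = Σ m_i c_i T_i / Σ m_i c_i:
T_f = (204.66*233.3 + 2092.5*27.63) / (204.66 + 2092.5)
    = 105564 / 2297.2 ≈ 45.95 °C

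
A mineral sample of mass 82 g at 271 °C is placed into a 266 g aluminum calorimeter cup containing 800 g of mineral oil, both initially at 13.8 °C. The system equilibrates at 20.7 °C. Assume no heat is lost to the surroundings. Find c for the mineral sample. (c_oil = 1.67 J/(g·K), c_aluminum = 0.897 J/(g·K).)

c ≈ 0.529 J/(g·K)

Let T be the final temperature. ΣQ_i = 0:
82×c×(20.7 − 271) + 800×1.67×(20.7 − 13.8) + 266×0.897×(20.7 − 13.8) = 0
-20525 c = -10865
c = -10865/-20525 ≈ 0.5294 J/(g·K)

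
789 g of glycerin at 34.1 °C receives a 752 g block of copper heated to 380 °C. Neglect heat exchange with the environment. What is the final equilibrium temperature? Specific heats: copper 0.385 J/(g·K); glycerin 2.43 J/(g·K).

T_f ≈ 79.5 °C

T_f is the heat-capacity-weighted average of the initial temperatures:
T_f = (289.52·380 + 1917.3·34.1) / (289.52 + 1917.3)
    = 175397 / 2206.8 ≈ 79.48 °C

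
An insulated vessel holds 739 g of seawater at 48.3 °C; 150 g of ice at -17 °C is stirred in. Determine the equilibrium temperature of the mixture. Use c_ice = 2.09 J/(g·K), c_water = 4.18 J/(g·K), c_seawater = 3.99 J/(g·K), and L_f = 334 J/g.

T_f ≈ 24.3 °C

Let T be the final temperature. ΣQ_i = 0:
warm ice to 0 °C: 150×2.09×(0 − (-17)) = 5329.5
  fusion: m_ice L_f = 150×334 = 50100
  meltwater 0→T: 150×4.18×T = 627 T
  seawater: 2948.6(T − 48.3)
3575.6 T = 142418 − 55430 = 86988
T ≈ 24.33 °C. Since T > 0 °C, the all-ice-melts assumption holds.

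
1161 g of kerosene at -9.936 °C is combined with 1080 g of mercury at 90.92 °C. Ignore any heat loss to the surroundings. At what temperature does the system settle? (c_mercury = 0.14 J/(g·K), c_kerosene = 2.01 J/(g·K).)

|Q_mercury| = |Q_kerosene|:
1080*0.14*(90.92 − T) = 1161*2.01*(T − (-9.936))
151.2(90.92 − T) = 2333.6(T − (-9.936))
2484.8 T = -9439.6  ⇒  T ≈ -3.80 °C

T_f ≈ -3.8 °C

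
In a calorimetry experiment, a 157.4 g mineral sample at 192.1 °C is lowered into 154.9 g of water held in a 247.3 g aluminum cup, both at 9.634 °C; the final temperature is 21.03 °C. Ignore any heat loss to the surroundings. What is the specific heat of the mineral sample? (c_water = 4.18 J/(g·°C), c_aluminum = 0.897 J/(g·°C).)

Let T be the final temperature. ΣQ_i = 0:
157.4×c×(21.03 − 192.1) + 154.9×4.18×(21.03 − 9.634) + 247.3×0.897×(21.03 − 9.634) = 0
-26926 c = -9906.7
c = -9906.7/-26926 ≈ 0.3679 J/(g·°C)

c ≈ 0.368 J/(g·°C)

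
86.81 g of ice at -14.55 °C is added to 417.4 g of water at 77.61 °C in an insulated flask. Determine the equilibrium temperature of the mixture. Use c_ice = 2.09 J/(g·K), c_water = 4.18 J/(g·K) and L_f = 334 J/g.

T_f ≈ 49.2 °C

Energy balance with sensible and latent terms:
ice -14.55→0 °C: 86.81·2.09·14.55 = 2639.8
  latent heat to melt: 86.81·334 = 28995
  meltwater 0→T: 86.81·4.18·T = 362.87 T
  water cools: 417.4·4.18·(T − 77.61) = 1744.7(T − 77.61)
2107.6 T = 135409 − 31634 = 103774
T ≈ 49.24 °C — above 0 °C, consistent with complete melting.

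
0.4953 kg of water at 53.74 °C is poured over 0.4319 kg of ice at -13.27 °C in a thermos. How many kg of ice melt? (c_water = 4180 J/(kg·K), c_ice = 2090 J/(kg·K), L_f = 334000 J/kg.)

m_melted ≈ 0.297 kg

Water can give up m c ΔT = 0.4953×4180×53.74 = 111261 J before reaching 0 °C.
Warming the ice to 0 °C takes 0.4319×2090×13.27 = 11978 J, leaving 99282 J for melting.
To melt every bit of ice: 0.4319×334000 = 144255 J.
Since 99282 < 144255 J, not all the ice melts; equilibrium is at 0 °C.
m_melt = 99282 / L_f = 0.2973 kg.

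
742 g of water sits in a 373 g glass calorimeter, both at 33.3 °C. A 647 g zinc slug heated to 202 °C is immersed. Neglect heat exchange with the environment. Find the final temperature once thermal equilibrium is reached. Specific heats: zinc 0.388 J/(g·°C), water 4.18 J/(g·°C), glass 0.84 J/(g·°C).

Taking heat into each body as positive, Σ m c ΔT = 0:
647×0.388×(T − 202) + 742×4.18×(T − 33.3) + 373×0.84×(T − 33.3) = 0
251.04(T − 202) + 3101.6(T − 33.3) + 313.32(T − 33.3) = 0
(251.04 + 3101.6 + 313.32) T = 251.04×202 + 3101.6×33.3 + 313.32×33.3
T ≈ 44.85 °C

T_f ≈ 44.9 °C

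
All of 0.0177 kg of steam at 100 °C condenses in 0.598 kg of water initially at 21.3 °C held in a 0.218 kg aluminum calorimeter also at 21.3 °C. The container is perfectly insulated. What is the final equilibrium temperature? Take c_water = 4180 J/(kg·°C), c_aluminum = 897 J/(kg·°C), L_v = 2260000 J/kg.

Net heat exchanged in the isolated system is zero:
latent heat released on condensation: 0.0177×2260000 = 40002
  condensed water 100 °C→T: 73.99(T − 100)
  original water: 2499.6(T − 21.3)
  aluminum cup: 0.218×897×(T − 21.3) = 195.55(T − 21.3)
2769.2 T = 40002 + 7398.6 + 57407 = 104808
T ≈ 37.85 °C (< 100 °C, so full condensation is consistent).

T_f ≈ 37.8 °C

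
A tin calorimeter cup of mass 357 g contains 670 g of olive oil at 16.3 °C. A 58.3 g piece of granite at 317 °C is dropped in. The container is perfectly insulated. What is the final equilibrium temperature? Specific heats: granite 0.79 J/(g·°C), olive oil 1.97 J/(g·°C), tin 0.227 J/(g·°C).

Let T be the final temperature. ΣQ_i = 0:
58.3·0.79·(T − 317) + 670·1.97·(T − 16.3) + 357·0.227·(T − 16.3) = 0
46.06(T − 317) + 1319.9(T − 16.3) + 81.04(T − 16.3) = 0
(46.06 + 1319.9 + 81.04) T = 46.06·317 + 1319.9·16.3 + 81.04·16.3
T ≈ 25.87 °C

T_f ≈ 25.9 °C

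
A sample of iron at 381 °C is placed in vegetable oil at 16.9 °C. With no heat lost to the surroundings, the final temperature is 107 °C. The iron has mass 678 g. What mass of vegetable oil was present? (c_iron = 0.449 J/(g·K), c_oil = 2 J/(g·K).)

m ≈ 463 g

|Q_iron| = |Q_oil|:
678×0.449×(381 − 107) = m×2×(107 − 16.9)
180.2 m = 83412  ⇒  m ≈ 462.9 g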